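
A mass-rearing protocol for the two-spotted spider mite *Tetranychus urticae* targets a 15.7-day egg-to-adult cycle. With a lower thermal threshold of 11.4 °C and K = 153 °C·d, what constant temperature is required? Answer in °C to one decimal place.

21.1 °C

Required daily accumulation = 153 / 15.7 = 9.745 DD/day.
T = T_base + 9.745 = 11.4 + 9.745 = 21.145 ≈ 21.1 °C.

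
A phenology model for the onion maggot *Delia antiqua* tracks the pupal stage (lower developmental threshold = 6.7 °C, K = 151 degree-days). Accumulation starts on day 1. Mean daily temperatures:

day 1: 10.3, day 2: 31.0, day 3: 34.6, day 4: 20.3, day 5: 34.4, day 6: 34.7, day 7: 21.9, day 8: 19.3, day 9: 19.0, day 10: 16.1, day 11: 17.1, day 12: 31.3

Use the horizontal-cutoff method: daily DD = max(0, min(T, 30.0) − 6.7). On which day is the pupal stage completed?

day 10

Daily DD above 6.7 °C (capped at 23.3): 3.6, 23.3, 23.3, 13.6, 23.3, 23.3, 15.2, 12.6, 12.3, 9.4, 10.4, 23.3.
Cumulative: 3.6, 26.9, 50.2, 63.8, 87.1, 110.4, 125.6, 138.2, 150.5, 159.9, 170.3, 193.6.
The total first reaches 151 DD on day 10.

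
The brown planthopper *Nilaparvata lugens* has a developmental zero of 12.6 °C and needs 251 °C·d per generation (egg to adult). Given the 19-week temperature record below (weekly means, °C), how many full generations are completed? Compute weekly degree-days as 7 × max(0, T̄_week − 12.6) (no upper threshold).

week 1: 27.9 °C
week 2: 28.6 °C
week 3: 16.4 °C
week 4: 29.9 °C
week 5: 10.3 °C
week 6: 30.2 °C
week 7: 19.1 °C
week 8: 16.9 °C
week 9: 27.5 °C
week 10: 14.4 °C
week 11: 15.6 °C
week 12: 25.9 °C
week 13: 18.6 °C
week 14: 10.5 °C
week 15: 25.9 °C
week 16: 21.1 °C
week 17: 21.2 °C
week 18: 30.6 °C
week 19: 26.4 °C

5 generations

Weekly DD (7 × max(0, T̄ − 12.6)): 107.1, 112.0, 26.6, 121.1, 0.0, 123.2, 45.5, 30.1, 104.3, 12.6, 21.0, 93.1, 42.0, 0.0, 93.1, 59.5, 60.2, 126.0, 96.6.
Season total = 1274.0 DD.
Complete generations = ⌊1274.0 / 251⌋ = 5.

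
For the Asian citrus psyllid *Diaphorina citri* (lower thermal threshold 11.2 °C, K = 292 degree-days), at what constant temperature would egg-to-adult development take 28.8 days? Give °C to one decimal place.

Required daily accumulation = 292 / 28.8 = 10.139 DD/day.
T = T_base + 10.139 = 11.2 + 10.139 = 21.339 ≈ 21.3 °C.

21.3 °C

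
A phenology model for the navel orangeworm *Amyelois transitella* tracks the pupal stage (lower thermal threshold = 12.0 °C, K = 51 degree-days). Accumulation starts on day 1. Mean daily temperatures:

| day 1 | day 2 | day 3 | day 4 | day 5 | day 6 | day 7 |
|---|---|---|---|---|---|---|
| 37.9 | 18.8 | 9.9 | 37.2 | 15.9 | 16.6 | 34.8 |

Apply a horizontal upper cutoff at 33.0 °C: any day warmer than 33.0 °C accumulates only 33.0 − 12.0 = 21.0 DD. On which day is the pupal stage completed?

day 5

Daily DD above 12.0 °C (capped at 21.0): 21.0, 6.8, 0.0, 21.0, 3.9, 4.6, 21.0.
Cumulative: 21.0, 27.8, 27.8, 48.8, 52.7, 57.3, 78.3.
The total first reaches 51 DD on day 5.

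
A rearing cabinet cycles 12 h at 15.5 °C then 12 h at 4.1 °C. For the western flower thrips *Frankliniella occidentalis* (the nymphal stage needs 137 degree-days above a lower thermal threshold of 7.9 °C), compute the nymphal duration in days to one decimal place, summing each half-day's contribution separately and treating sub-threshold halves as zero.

Day half: max(0, 15.5 − 7.9) × 0.5 = 7.6 × 0.5 = 3.80 DD.
Night half: max(0, 4.1 − 7.9) × 0.5 = 0.0 × 0.5 = 0.00 DD.
Per 24 h: 3.80 DD/day.
Duration = 137 / 3.80 = 36.053 ≈ 36.1 days.

36.1 days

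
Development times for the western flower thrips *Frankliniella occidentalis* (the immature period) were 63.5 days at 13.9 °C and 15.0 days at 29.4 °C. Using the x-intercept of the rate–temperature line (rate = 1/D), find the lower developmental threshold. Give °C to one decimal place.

Under the model K = D·(T − T_b), so D₁·(T₁ − T_b) = D₂·(T₂ − T_b).
63.5·(13.9 − T_b) = 15.0·(29.4 − T_b)
T_b = (63.5·13.9 − 15.0·29.4) / (63.5 − 15.0) = 441.65 / 48.5 = 9.106 °C ≈ 9.1 °C.

9.1 °C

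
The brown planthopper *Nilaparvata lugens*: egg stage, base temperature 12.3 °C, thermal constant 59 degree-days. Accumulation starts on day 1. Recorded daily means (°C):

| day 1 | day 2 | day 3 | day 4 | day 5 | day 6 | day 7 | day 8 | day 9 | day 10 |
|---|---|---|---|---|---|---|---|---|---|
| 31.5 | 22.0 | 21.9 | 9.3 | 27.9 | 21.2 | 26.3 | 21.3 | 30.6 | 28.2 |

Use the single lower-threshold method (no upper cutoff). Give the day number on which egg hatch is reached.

Daily DD above 12.3 °C: 19.2, 9.7, 9.6, 0.0, 15.6, 8.9, 14.0, 9.0, 18.3, 15.9.
Cumulative: 19.2, 28.9, 38.5, 38.5, 54.1, 63.0, 77.0, 86.0, 104.3, 120.2.
The total first reaches 59 DD on day 6.

day 6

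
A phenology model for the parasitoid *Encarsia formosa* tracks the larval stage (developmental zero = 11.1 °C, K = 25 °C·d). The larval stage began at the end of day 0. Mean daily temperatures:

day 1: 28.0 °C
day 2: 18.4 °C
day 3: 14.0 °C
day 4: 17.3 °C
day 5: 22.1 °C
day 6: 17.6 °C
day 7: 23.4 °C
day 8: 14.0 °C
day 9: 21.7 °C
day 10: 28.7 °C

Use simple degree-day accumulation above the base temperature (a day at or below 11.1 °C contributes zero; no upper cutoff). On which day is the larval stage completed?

day 3

Daily DD above 11.1 °C: 16.9, 7.3, 2.9, 6.2, 11.0, 6.5, 12.3, 2.9, 10.6, 17.6.
Cumulative: 16.9, 24.2, 27.1, 33.3, 44.3, 50.8, 63.1, 66.0, 76.6, 94.2.
The total first reaches 25 DD on day 3.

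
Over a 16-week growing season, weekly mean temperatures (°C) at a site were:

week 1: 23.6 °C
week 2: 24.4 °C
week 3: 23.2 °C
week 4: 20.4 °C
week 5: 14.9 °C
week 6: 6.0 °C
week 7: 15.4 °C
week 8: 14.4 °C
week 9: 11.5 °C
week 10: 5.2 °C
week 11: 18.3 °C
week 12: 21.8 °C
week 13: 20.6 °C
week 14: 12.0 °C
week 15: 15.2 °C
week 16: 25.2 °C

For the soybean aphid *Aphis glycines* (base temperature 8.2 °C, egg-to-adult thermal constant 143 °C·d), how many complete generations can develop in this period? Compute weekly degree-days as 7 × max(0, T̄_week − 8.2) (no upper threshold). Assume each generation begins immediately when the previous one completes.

7 generations

Weekly DD (7 × max(0, T̄ − 8.2)): 107.8, 113.4, 105.0, 85.4, 46.9, 0.0, 50.4, 43.4, 23.1, 0.0, 70.7, 95.2, 86.8, 26.6, 49.0, 119.0.
Season total = 1022.7 DD.
Complete generations = ⌊1022.7 / 143⌋ = 7.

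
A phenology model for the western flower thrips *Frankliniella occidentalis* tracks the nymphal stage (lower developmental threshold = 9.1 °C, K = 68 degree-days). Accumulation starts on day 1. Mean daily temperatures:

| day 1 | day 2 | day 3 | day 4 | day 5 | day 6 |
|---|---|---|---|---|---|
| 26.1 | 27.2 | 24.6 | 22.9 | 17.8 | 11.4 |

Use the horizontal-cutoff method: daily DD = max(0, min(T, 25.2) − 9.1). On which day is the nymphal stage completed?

Daily DD above 9.1 °C (capped at 16.1): 16.1, 16.1, 15.5, 13.8, 8.7, 2.3.
Cumulative: 16.1, 32.2, 47.7, 61.5, 70.2, 72.5.
The total first reaches 68 DD on day 5.

day 5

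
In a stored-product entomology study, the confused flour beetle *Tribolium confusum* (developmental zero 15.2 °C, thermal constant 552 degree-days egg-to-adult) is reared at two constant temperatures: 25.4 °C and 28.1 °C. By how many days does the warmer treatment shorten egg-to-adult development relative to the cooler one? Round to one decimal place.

At 25.4 °C: 552 / (25.4 − 15.2) = 552 / 10.2 = 54.118 d.
At 28.1 °C: 552 / (28.1 − 15.2) = 552 / 12.9 = 42.791 d.
Difference = |54.118 − 42.791| = 11.327 ≈ 11.3 days.

11.3 days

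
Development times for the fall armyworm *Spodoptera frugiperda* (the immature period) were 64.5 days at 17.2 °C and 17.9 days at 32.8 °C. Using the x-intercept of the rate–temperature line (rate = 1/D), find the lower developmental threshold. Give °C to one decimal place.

Linear rate model ⇒ the product D·(T − T_b) is constant across temperatures.
64.5·(17.2 − T_b) = 17.9·(32.8 − T_b)
T_b = (64.5·17.2 − 17.9·32.8) / (64.5 − 17.9) = 522.28 / 46.6 = 11.208 °C ≈ 11.2 °C.

11.2 °C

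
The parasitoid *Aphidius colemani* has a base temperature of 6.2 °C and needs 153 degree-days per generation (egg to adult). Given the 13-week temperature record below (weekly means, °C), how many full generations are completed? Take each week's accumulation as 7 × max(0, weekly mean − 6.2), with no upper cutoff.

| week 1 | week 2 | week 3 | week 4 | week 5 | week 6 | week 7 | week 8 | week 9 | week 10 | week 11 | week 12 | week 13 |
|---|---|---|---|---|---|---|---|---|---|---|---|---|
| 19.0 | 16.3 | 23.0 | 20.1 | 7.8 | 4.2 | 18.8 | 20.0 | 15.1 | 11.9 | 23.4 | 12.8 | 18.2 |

6 generations

Weekly DD (7 × max(0, T̄ − 6.2)): 89.6, 70.7, 117.6, 97.3, 11.2, 0.0, 88.2, 96.6, 62.3, 39.9, 120.4, 46.2, 84.0.
Season total = 924.0 DD.
Complete generations = ⌊924.0 / 153⌋ = 6.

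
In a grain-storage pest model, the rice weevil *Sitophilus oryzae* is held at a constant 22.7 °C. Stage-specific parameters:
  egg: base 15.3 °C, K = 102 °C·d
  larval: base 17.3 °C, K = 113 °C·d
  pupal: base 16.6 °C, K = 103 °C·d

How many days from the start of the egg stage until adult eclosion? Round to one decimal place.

51.6 days

egg: 102 / (22.7 − 15.3) = 102 / 7.4 = 13.784 d.
larval: 113 / (22.7 − 17.3) = 113 / 5.4 = 20.926 d.
pupal: 103 / (22.7 − 16.6) = 103 / 6.1 = 16.885 d.
Sum = 51.595 ≈ 51.6 days.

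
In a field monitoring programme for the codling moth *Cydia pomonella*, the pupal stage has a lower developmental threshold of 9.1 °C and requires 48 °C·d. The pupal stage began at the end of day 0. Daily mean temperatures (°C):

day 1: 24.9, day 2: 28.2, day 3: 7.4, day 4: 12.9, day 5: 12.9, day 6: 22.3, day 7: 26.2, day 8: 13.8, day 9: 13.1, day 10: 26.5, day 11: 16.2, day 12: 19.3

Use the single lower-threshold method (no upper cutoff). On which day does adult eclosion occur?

day 6

Daily DD above 9.1 °C: 15.8, 19.1, 0.0, 3.8, 3.8, 13.2, 17.1, 4.7, 4.0, 17.4, 7.1, 10.2.
Cumulative: 15.8, 34.9, 34.9, 38.7, 42.5, 55.7, 72.8, 77.5, 81.5, 98.9, 106.0, 116.2.
The total first reaches 48 DD on day 6.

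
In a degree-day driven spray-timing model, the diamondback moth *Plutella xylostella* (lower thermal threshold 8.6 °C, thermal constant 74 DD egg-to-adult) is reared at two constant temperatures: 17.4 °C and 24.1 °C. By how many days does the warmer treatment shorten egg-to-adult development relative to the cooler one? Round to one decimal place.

At 17.4 °C: 74 / (17.4 − 8.6) = 74 / 8.8 = 8.409 d.
At 24.1 °C: 74 / (24.1 − 8.6) = 74 / 15.5 = 4.774 d.
Difference = |8.409 − 4.774| = 3.635 ≈ 3.6 days.

3.6 days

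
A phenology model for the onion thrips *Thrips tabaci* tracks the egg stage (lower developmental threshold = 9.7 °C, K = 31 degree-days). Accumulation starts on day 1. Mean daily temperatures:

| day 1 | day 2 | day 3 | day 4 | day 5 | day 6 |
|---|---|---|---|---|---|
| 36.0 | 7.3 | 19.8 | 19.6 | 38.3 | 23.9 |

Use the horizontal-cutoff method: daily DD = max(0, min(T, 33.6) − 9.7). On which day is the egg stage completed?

day 3

Daily DD above 9.7 °C (capped at 23.9): 23.9, 0.0, 10.1, 9.9, 23.9, 14.2.
Cumulative: 23.9, 23.9, 34.0, 43.9, 67.8, 82.0.
The total first reaches 31 DD on day 3.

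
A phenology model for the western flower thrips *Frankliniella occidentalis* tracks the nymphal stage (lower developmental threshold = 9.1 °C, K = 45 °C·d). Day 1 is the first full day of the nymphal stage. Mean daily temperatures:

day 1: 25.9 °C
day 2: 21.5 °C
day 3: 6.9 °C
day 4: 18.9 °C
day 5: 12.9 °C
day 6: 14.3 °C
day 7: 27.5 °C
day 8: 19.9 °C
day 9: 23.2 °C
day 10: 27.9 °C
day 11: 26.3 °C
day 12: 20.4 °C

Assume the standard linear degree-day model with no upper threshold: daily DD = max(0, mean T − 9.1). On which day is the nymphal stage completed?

day 6

Daily DD above 9.1 °C: 16.8, 12.4, 0.0, 9.8, 3.8, 5.2, 18.4, 10.8, 14.1, 18.8, 17.2, 11.3.
Cumulative: 16.8, 29.2, 29.2, 39.0, 42.8, 48.0, 66.4, 77.2, 91.3, 110.1, 127.3, 138.6.
The total first reaches 45 DD on day 6.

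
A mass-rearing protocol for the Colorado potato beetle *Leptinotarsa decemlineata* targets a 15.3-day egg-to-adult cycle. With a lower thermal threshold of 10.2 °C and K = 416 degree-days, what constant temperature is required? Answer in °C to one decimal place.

37.4 °C

Required daily accumulation = 416 / 15.3 = 27.190 DD/day.
T = T_base + 27.190 = 10.2 + 27.190 = 37.390 ≈ 37.4 °C.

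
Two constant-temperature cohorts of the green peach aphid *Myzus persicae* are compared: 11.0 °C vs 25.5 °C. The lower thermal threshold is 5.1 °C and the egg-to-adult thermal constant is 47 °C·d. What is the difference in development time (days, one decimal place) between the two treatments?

At 11.0 °C: 47 / (11.0 − 5.1) = 47 / 5.9 = 7.966 d.
At 25.5 °C: 47 / (25.5 − 5.1) = 47 / 20.4 = 2.304 d.
Difference = |7.966 − 2.304| = 5.662 ≈ 5.7 days.

5.7 days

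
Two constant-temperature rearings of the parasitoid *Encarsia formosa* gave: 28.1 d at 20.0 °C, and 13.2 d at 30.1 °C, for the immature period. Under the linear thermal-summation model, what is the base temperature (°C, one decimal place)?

11.1 °C

Linear rate model ⇒ the product D·(T − T_b) is constant across temperatures.
28.1·(20.0 − T_b) = 13.2·(30.1 − T_b)
T_b = (28.1·20.0 − 13.2·30.1) / (28.1 − 13.2) = 164.68 / 14.9 = 11.052 °C ≈ 11.1 °C.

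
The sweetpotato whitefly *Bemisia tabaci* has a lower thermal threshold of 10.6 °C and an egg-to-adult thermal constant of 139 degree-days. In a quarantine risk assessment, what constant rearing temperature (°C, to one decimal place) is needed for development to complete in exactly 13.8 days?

Required daily accumulation = 139 / 13.8 = 10.072 DD/day.
T = T_base + 10.072 = 10.6 + 10.072 = 20.672 ≈ 20.7 °C.

20.7 °C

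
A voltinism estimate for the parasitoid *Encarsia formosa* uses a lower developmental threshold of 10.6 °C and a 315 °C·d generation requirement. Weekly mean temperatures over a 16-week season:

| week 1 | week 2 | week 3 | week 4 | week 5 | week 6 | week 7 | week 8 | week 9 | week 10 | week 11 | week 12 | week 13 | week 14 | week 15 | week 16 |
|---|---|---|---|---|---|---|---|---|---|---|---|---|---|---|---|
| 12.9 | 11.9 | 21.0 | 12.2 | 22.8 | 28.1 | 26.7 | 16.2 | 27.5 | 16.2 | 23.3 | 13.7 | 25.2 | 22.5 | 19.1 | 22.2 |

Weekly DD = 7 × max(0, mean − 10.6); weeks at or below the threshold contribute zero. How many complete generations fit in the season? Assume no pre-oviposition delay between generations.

3 generations

Weekly DD (7 × max(0, T̄ − 10.6)): 16.1, 9.1, 72.8, 11.2, 85.4, 122.5, 112.7, 39.2, 118.3, 39.2, 88.9, 21.7, 102.2, 83.3, 59.5, 81.2.
Season total = 1063.3 DD.
Complete generations = ⌊1063.3 / 315⌋ = 3.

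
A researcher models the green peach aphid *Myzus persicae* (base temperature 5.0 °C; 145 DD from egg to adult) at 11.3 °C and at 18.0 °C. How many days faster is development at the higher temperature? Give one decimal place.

At 11.3 °C: 145 / (11.3 − 5.0) = 145 / 6.3 = 23.016 d.
At 18.0 °C: 145 / (18.0 − 5.0) = 145 / 13.0 = 11.154 d.
Difference = |23.016 − 11.154| = 11.862 ≈ 11.9 days.

11.9 days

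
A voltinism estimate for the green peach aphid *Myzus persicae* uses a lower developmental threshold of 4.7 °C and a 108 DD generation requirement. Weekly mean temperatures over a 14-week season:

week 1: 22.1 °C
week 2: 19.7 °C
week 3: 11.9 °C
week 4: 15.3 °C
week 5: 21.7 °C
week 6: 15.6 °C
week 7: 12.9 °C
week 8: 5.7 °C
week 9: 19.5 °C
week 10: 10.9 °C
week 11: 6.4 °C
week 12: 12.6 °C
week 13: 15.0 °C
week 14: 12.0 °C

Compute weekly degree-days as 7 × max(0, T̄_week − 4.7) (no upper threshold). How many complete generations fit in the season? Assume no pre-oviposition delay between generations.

Weekly DD (7 × max(0, T̄ − 4.7)): 121.8, 105.0, 50.4, 74.2, 119.0, 76.3, 57.4, 7.0, 103.6, 43.4, 11.9, 55.3, 72.1, 51.1.
Season total = 948.5 DD.
Complete generations = ⌊948.5 / 108⌋ = 8.

8 generations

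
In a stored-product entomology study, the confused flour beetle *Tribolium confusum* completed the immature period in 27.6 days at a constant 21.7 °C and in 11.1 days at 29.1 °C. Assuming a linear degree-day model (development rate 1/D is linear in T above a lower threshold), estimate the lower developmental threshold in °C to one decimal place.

Equal thermal constants: D₁(T₁ − T_b) = D₂(T₂ − T_b).
27.6·(21.7 − T_b) = 11.1·(29.1 − T_b)
T_b = (27.6·21.7 − 11.1·29.1) / (27.6 − 11.1) = 275.91 / 16.5 = 16.722 °C ≈ 16.7 °C.

16.7 °C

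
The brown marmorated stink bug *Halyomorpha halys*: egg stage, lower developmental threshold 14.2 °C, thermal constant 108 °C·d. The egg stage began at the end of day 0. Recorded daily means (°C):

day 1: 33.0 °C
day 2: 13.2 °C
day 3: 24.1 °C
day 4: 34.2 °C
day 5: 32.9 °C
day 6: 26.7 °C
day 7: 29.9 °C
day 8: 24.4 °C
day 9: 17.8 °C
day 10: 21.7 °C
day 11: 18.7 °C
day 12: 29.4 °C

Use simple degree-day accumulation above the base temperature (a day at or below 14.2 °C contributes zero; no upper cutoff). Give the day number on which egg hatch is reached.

Daily DD above 14.2 °C: 18.8, 0.0, 9.9, 20.0, 18.7, 12.5, 15.7, 10.2, 3.6, 7.5, 4.5, 15.2.
Cumulative: 18.8, 18.8, 28.7, 48.7, 67.4, 79.9, 95.6, 105.8, 109.4, 116.9, 121.4, 136.6.
The total first reaches 108 DD on day 9.

day 9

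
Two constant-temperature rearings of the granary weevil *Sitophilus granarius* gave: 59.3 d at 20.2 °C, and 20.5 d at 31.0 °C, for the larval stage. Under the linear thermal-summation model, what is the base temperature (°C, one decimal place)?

Under the model K = D·(T − T_b), so D₁·(T₁ − T_b) = D₂·(T₂ − T_b).
59.3·(20.2 − T_b) = 20.5·(31.0 − T_b)
T_b = (59.3·20.2 − 20.5·31.0) / (59.3 − 20.5) = 562.36 / 38.8 = 14.494 °C ≈ 14.5 °C.

14.5 °C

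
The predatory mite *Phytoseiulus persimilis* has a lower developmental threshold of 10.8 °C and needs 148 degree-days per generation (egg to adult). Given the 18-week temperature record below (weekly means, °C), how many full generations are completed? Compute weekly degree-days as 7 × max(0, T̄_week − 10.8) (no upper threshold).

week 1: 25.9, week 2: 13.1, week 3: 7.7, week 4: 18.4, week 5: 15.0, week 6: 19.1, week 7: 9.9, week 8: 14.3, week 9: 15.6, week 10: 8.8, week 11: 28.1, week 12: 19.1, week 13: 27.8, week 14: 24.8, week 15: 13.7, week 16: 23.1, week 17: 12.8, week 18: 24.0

Weekly DD (7 × max(0, T̄ − 10.8)): 105.7, 16.1, 0.0, 53.2, 29.4, 58.1, 0.0, 24.5, 33.6, 0.0, 121.1, 58.1, 119.0, 98.0, 20.3, 86.1, 14.0, 92.4.
Season total = 929.6 DD.
Complete generations = ⌊929.6 / 148⌋ = 6.

6 generations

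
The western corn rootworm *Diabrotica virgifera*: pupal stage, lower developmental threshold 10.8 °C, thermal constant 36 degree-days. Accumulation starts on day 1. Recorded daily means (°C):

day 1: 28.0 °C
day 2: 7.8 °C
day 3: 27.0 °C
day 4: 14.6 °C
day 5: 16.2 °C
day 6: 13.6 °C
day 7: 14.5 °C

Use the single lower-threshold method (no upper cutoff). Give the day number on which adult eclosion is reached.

day 4

Daily DD above 10.8 °C: 17.2, 0.0, 16.2, 3.8, 5.4, 2.8, 3.7.
Cumulative: 17.2, 17.2, 33.4, 37.2, 42.6, 45.4, 49.1.
The total first reaches 36 DD on day 4.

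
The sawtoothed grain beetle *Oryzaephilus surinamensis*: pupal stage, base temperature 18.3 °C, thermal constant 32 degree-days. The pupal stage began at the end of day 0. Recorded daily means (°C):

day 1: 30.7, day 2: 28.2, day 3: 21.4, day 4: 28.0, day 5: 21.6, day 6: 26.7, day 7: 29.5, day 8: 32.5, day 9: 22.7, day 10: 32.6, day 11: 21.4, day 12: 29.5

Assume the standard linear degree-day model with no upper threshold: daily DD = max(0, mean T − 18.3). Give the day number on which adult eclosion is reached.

Daily DD above 18.3 °C: 12.4, 9.9, 3.1, 9.7, 3.3, 8.4, 11.2, 14.2, 4.4, 14.3, 3.1, 11.2.
Cumulative: 12.4, 22.3, 25.4, 35.1, 38.4, 46.8, 58.0, 72.2, 76.6, 90.9, 94.0, 105.2.
The total first reaches 32 DD on day 4.

day 4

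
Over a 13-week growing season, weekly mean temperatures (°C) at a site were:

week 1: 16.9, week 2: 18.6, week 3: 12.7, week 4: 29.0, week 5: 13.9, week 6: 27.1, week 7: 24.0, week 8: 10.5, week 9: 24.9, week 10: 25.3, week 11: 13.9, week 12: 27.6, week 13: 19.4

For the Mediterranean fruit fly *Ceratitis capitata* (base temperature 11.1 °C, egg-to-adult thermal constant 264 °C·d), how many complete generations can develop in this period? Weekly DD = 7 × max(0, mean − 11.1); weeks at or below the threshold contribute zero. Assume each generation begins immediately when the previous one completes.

Weekly DD (7 × max(0, T̄ − 11.1)): 40.6, 52.5, 11.2, 125.3, 19.6, 112.0, 90.3, 0.0, 96.6, 99.4, 19.6, 115.5, 58.1.
Season total = 840.7 DD.
Complete generations = ⌊840.7 / 264⌋ = 3.

3 generations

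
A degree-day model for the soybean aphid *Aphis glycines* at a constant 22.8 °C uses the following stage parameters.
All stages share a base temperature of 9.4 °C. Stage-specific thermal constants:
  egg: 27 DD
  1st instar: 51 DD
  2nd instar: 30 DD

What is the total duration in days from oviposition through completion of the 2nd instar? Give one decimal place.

8.1 days

Daily accumulation at 22.8 °C = 22.8 − 9.4 = 13.4 DD/day.
Total K = 27 + 51 + 30 = 108 DD.
Total duration = 108 / 13.4 = 8.060 ≈ 8.1 days.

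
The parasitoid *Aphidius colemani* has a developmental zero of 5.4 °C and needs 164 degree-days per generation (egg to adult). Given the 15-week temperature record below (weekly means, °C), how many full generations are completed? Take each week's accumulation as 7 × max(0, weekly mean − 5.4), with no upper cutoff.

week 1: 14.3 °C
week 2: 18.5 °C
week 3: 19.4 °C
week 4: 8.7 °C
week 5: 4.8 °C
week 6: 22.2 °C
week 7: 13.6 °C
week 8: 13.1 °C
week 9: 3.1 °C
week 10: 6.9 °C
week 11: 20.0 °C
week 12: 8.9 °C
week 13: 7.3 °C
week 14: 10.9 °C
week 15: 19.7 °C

4 generations

Weekly DD (7 × max(0, T̄ − 5.4)): 62.3, 91.7, 98.0, 23.1, 0.0, 117.6, 57.4, 53.9, 0.0, 10.5, 102.2, 24.5, 13.3, 38.5, 100.1.
Season total = 793.1 DD.
Complete generations = ⌊793.1 / 164⌋ = 4.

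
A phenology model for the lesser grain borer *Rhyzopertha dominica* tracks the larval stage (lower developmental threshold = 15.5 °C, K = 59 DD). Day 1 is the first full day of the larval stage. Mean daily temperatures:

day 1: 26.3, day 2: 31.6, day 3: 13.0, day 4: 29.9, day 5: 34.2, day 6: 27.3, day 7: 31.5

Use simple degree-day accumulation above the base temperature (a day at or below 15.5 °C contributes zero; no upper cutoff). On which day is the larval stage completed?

day 5

Daily DD above 15.5 °C: 10.8, 16.1, 0.0, 14.4, 18.7, 11.8, 16.0.
Cumulative: 10.8, 26.9, 26.9, 41.3, 60.0, 71.8, 87.8.
The total first reaches 59 DD on day 5.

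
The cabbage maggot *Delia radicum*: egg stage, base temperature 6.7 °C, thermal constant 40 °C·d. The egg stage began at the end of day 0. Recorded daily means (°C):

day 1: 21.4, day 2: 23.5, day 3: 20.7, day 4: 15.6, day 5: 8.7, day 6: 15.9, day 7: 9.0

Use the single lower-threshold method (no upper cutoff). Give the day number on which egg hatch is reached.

Daily DD above 6.7 °C: 14.7, 16.8, 14.0, 8.9, 2.0, 9.2, 2.3.
Cumulative: 14.7, 31.5, 45.5, 54.4, 56.4, 65.6, 67.9.
The total first reaches 40 DD on day 3.

day 3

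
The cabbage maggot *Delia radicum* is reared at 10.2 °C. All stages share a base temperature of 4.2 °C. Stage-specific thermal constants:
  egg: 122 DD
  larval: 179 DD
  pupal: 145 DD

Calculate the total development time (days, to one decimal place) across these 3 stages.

74.3 days

Daily accumulation at 10.2 °C = 10.2 − 4.2 = 6.0 DD/day.
Total K = 122 + 179 + 145 = 446 DD.
Total duration = 446 / 6.0 = 74.333 ≈ 74.3 days.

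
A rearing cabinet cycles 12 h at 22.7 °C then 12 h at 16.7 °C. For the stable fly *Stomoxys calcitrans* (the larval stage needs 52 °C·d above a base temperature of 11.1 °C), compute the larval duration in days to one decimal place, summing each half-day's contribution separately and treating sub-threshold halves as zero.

6.0 days

Day half: max(0, 22.7 − 11.1) × 0.5 = 11.6 × 0.5 = 5.80 DD.
Night half: max(0, 16.7 − 11.1) × 0.5 = 5.6 × 0.5 = 2.80 DD.
Per 24 h: 8.60 DD/day.
Duration = 52 / 8.60 = 6.047 ≈ 6.0 days.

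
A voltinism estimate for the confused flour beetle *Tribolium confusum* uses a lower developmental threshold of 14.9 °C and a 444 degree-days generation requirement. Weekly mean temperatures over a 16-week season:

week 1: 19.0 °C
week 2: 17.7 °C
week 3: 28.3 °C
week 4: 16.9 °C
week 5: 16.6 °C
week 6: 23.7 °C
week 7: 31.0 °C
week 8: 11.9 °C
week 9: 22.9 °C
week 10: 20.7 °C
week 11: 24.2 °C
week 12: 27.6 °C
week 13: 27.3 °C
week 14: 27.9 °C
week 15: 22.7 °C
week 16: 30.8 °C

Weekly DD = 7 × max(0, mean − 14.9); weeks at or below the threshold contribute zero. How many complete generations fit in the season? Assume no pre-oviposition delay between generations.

Weekly DD (7 × max(0, T̄ − 14.9)): 28.7, 19.6, 93.8, 14.0, 11.9, 61.6, 112.7, 0.0, 56.0, 40.6, 65.1, 88.9, 86.8, 91.0, 54.6, 111.3.
Season total = 936.6 DD.
Complete generations = ⌊936.6 / 444⌋ = 2.

2 generations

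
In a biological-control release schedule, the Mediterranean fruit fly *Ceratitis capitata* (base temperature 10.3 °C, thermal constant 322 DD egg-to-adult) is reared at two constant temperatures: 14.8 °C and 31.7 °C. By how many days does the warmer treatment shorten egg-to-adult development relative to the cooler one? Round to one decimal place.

At 14.8 °C: 322 / (14.8 − 10.3) = 322 / 4.5 = 71.556 d.
At 31.7 °C: 322 / (31.7 − 10.3) = 322 / 21.4 = 15.047 d.
Difference = |71.556 − 15.047| = 56.509 ≈ 56.5 days.

56.5 days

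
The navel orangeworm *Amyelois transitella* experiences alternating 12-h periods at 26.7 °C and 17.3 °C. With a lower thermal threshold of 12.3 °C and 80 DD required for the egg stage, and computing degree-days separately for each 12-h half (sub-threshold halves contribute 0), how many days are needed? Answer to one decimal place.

Day half: max(0, 26.7 − 12.3) × 0.5 = 14.4 × 0.5 = 7.20 DD.
Night half: max(0, 17.3 − 12.3) × 0.5 = 5.0 × 0.5 = 2.50 DD.
Per 24 h: 9.70 DD/day.
Duration = 80 / 9.70 = 8.247 ≈ 8.2 days.

8.2 days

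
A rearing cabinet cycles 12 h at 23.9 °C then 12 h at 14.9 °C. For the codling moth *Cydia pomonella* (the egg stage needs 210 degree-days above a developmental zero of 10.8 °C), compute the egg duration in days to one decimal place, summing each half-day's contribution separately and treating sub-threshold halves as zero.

Day half: max(0, 23.9 − 10.8) × 0.5 = 13.1 × 0.5 = 6.55 DD.
Night half: max(0, 14.9 − 10.8) × 0.5 = 4.1 × 0.5 = 2.05 DD.
Per 24 h: 8.60 DD/day.
Duration = 210 / 8.60 = 24.419 ≈ 24.4 days.

24.4 days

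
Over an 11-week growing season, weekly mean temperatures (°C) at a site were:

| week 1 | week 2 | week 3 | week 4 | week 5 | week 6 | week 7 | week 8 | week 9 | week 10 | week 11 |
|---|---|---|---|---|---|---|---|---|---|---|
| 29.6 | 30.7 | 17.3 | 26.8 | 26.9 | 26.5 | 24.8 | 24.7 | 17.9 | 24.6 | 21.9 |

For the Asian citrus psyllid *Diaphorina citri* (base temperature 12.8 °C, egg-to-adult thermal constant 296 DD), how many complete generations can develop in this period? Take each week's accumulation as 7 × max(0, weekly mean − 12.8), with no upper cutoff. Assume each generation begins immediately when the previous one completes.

Weekly DD (7 × max(0, T̄ − 12.8)): 117.6, 125.3, 31.5, 98.0, 98.7, 95.9, 84.0, 83.3, 35.7, 82.6, 63.7.
Season total = 916.3 DD.
Complete generations = ⌊916.3 / 296⌋ = 3.

3 generations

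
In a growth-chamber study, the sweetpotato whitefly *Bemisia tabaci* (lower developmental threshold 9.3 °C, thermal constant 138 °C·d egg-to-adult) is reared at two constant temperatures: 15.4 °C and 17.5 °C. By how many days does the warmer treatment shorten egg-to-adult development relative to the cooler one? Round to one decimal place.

At 15.4 °C: 138 / (15.4 − 9.3) = 138 / 6.1 = 22.623 d.
At 17.5 °C: 138 / (17.5 − 9.3) = 138 / 8.2 = 16.829 d.
Difference = |22.623 − 16.829| = 5.794 ≈ 5.8 days.

5.8 days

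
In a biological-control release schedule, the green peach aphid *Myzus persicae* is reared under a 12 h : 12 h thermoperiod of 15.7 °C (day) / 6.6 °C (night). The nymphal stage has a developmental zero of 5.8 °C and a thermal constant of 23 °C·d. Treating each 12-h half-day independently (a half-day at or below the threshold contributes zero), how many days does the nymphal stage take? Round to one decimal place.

4.3 days

Day half: max(0, 15.7 − 5.8) × 0.5 = 9.9 × 0.5 = 4.95 DD.
Night half: max(0, 6.6 − 5.8) × 0.5 = 0.8 × 0.5 = 0.40 DD.
Per 24 h: 5.35 DD/day.
Duration = 23 / 5.35 = 4.299 ≈ 4.3 days.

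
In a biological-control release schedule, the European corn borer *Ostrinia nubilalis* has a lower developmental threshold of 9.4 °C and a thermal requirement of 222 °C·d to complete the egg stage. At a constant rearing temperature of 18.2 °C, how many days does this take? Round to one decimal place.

25.2 days

Daily accumulation = 18.2 − 9.4 = 8.8 DD/day.
Duration = 222 / 8.8 = 25.227 ≈ 25.2 days.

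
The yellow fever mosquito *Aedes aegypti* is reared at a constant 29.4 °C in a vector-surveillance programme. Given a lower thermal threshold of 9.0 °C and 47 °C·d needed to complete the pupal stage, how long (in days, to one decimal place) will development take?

2.3 days

Daily accumulation = 29.4 − 9.0 = 20.4 DD/day.
Duration = 47 / 20.4 = 2.304 ≈ 2.3 days.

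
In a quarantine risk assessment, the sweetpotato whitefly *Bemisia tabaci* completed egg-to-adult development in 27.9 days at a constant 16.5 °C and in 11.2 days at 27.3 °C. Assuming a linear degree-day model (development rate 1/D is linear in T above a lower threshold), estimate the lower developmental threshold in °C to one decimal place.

Under the model K = D·(T − T_b), so D₁·(T₁ − T_b) = D₂·(T₂ − T_b).
27.9·(16.5 − T_b) = 11.2·(27.3 − T_b)
T_b = (27.9·16.5 − 11.2·27.3) / (27.9 − 11.2) = 154.59 / 16.7 = 9.257 °C ≈ 9.3 °C.

9.3 °C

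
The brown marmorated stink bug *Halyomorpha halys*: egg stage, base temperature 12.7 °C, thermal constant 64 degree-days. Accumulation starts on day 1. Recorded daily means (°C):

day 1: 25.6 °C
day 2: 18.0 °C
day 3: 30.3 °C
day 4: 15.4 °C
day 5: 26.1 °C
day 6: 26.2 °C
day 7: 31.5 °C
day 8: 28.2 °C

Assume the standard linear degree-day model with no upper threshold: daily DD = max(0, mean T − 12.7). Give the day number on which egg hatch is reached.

Daily DD above 12.7 °C: 12.9, 5.3, 17.6, 2.7, 13.4, 13.5, 18.8, 15.5.
Cumulative: 12.9, 18.2, 35.8, 38.5, 51.9, 65.4, 84.2, 99.7.
The total first reaches 64 DD on day 6.

day 6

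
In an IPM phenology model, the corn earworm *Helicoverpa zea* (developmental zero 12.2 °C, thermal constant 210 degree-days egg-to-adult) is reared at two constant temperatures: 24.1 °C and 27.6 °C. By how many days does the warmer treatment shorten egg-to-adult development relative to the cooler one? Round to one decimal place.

At 24.1 °C: 210 / (24.1 − 12.2) = 210 / 11.9 = 17.647 d.
At 27.6 °C: 210 / (27.6 − 12.2) = 210 / 15.4 = 13.636 d.
Difference = |17.647 − 13.636| = 4.011 ≈ 4.0 days.

4.0 days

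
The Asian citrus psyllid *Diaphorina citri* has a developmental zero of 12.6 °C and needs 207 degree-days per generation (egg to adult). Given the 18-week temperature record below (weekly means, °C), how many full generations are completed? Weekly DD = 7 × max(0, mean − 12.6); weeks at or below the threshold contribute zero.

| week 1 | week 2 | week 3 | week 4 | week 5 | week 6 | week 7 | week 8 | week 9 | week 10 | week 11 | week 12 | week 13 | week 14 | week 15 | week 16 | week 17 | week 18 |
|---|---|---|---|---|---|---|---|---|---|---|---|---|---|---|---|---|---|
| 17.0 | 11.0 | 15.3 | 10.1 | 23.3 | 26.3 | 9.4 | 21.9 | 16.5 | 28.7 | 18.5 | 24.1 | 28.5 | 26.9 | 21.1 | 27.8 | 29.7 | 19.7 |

5 generations

Weekly DD (7 × max(0, T̄ − 12.6)): 30.8, 0.0, 18.9, 0.0, 74.9, 95.9, 0.0, 65.1, 27.3, 112.7, 41.3, 80.5, 111.3, 100.1, 59.5, 106.4, 119.7, 49.7.
Season total = 1094.1 DD.
Complete generations = ⌊1094.1 / 207⌋ = 5.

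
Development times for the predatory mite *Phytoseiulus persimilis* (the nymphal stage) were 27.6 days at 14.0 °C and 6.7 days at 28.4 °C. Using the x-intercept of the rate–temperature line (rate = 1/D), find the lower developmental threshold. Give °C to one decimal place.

9.4 °C

Under the model K = D·(T − T_b), so D₁·(T₁ − T_b) = D₂·(T₂ − T_b).
27.6·(14.0 − T_b) = 6.7·(28.4 − T_b)
T_b = (27.6·14.0 − 6.7·28.4) / (27.6 − 6.7) = 196.12 / 20.9 = 9.384 °C ≈ 9.4 °C.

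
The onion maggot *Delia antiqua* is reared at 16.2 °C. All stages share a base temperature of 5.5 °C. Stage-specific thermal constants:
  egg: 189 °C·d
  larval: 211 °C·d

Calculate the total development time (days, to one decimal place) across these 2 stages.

Daily accumulation at 16.2 °C = 16.2 − 5.5 = 10.7 DD/day.
Total K = 189 + 211 = 400 DD.
Total duration = 400 / 10.7 = 37.383 ≈ 37.4 days.

37.4 days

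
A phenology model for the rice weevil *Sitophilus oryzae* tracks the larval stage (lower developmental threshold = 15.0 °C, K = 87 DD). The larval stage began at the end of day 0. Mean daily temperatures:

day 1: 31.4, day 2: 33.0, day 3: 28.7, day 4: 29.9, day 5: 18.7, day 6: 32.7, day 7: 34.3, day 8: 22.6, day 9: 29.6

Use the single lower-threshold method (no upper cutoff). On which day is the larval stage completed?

day 7

Daily DD above 15.0 °C: 16.4, 18.0, 13.7, 14.9, 3.7, 17.7, 19.3, 7.6, 14.6.
Cumulative: 16.4, 34.4, 48.1, 63.0, 66.7, 84.4, 103.7, 111.3, 125.9.
The total first reaches 87 DD on day 7.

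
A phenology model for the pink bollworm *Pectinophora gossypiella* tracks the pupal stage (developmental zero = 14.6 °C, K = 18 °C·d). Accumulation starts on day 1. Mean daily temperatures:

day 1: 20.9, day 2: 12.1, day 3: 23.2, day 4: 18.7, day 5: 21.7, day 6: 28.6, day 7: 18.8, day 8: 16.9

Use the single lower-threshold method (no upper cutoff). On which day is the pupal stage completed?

day 4

Daily DD above 14.6 °C: 6.3, 0.0, 8.6, 4.1, 7.1, 14.0, 4.2, 2.3.
Cumulative: 6.3, 6.3, 14.9, 19.0, 26.1, 40.1, 44.3, 46.6.
The total first reaches 18 DD on day 4.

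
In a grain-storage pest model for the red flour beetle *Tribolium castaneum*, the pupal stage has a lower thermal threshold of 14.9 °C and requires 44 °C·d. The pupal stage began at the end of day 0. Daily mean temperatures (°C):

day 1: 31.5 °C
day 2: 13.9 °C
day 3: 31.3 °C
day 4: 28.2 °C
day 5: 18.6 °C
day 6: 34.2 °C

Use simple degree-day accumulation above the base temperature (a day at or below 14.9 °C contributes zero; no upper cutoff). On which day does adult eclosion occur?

Daily DD above 14.9 °C: 16.6, 0.0, 16.4, 13.3, 3.7, 19.3.
Cumulative: 16.6, 16.6, 33.0, 46.3, 50.0, 69.3.
The total first reaches 44 DD on day 4.

day 4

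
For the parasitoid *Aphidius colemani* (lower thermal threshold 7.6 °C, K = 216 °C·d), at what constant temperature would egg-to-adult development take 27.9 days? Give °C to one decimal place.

15.3 °C

Required daily accumulation = 216 / 27.9 = 7.742 DD/day.
T = T_base + 7.742 = 7.6 + 7.742 = 15.342 ≈ 15.3 °C.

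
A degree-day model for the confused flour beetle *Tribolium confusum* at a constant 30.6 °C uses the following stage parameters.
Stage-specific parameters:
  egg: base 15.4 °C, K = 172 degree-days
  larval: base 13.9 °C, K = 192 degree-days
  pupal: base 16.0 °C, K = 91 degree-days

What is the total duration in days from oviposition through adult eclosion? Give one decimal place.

29.0 days

egg: 172 / (30.6 − 15.4) = 172 / 15.2 = 11.316 d.
larval: 192 / (30.6 − 13.9) = 192 / 16.7 = 11.497 d.
pupal: 91 / (30.6 − 16.0) = 91 / 14.6 = 6.233 d.
Sum = 29.046 ≈ 29.0 days.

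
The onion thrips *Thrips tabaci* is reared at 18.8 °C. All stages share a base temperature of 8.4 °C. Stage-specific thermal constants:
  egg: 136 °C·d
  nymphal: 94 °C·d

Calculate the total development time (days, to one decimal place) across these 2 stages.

22.1 days

Daily accumulation at 18.8 °C = 18.8 − 8.4 = 10.4 DD/day.
Total K = 136 + 94 = 230 DD.
Total duration = 230 / 10.4 = 22.115 ≈ 22.1 days.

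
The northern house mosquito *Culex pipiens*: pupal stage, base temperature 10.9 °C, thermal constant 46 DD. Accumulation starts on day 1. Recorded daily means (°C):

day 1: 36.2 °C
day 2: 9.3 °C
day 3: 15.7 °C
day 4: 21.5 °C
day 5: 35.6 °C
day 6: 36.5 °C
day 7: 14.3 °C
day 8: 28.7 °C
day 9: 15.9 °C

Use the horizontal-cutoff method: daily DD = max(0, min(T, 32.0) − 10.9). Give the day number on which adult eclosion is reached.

Daily DD above 10.9 °C (capped at 21.1): 21.1, 0.0, 4.8, 10.6, 21.1, 21.1, 3.4, 17.8, 5.0.
Cumulative: 21.1, 21.1, 25.9, 36.5, 57.6, 78.7, 82.1, 99.9, 104.9.
The total first reaches 46 DD on day 5.

day 5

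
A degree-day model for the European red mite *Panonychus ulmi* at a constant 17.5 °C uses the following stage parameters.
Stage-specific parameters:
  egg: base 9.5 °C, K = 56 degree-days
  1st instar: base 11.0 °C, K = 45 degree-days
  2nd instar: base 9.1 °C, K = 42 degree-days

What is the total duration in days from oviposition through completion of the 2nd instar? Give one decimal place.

18.9 days

egg: 56 / (17.5 − 9.5) = 56 / 8.0 = 7.000 d.
1st instar: 45 / (17.5 − 11.0) = 45 / 6.5 = 6.923 d.
2nd instar: 42 / (17.5 − 9.1) = 42 / 8.4 = 5.000 d.
Sum = 18.923 ≈ 18.9 days.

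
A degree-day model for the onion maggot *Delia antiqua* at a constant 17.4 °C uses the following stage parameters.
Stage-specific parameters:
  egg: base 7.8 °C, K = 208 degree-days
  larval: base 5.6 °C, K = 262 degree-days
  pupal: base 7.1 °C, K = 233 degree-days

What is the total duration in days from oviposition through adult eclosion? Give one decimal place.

egg: 208 / (17.4 − 7.8) = 208 / 9.6 = 21.667 d.
larval: 262 / (17.4 − 5.6) = 262 / 11.8 = 22.203 d.
pupal: 233 / (17.4 − 7.1) = 233 / 10.3 = 22.621 d.
Sum = 66.491 ≈ 66.5 days.

66.5 days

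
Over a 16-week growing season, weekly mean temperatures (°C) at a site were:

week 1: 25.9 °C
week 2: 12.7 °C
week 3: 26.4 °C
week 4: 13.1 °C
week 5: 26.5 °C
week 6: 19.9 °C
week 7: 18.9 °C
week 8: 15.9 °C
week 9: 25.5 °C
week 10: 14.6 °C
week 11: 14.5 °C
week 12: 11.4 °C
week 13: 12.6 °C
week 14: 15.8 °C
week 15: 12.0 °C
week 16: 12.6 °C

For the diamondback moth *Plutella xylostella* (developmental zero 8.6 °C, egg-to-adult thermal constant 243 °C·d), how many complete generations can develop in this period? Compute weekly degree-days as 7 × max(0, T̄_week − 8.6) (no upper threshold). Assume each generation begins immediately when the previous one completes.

Weekly DD (7 × max(0, T̄ − 8.6)): 121.1, 28.7, 124.6, 31.5, 125.3, 79.1, 72.1, 51.1, 118.3, 42.0, 41.3, 19.6, 28.0, 50.4, 23.8, 28.0.
Season total = 984.9 DD.
Complete generations = ⌊984.9 / 243⌋ = 4.

4 generations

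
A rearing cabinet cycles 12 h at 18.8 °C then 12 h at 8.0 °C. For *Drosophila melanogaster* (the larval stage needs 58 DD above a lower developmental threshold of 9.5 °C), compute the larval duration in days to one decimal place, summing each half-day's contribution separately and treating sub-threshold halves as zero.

Day half: max(0, 18.8 − 9.5) × 0.5 = 9.3 × 0.5 = 4.65 DD.
Night half: max(0, 8.0 − 9.5) × 0.5 = 0.0 × 0.5 = 0.00 DD.
Per 24 h: 4.65 DD/day.
Duration = 58 / 4.65 = 12.473 ≈ 12.5 days.

12.5 days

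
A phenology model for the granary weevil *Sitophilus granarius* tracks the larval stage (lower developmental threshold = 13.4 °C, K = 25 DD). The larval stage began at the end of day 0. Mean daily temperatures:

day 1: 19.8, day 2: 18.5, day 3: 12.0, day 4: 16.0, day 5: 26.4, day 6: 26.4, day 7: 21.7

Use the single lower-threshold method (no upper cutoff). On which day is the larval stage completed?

day 5

Daily DD above 13.4 °C: 6.4, 5.1, 0.0, 2.6, 13.0, 13.0, 8.3.
Cumulative: 6.4, 11.5, 11.5, 14.1, 27.1, 40.1, 48.4.
The total first reaches 25 DD on day 5.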